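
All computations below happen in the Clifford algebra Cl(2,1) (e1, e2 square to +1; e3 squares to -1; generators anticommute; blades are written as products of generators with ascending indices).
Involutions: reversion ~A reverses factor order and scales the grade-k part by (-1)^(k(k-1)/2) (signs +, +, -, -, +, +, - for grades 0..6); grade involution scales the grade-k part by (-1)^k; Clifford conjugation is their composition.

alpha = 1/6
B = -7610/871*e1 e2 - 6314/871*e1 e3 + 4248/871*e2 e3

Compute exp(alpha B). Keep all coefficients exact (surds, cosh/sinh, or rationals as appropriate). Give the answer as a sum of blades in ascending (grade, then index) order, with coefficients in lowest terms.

B^2 term by term: the squares give (-7610/871)^2*(e1 e2)^2 + (-6314/871)^2*(e1 e3)^2 + (4248/871)^2*(e2 e3)^2 = 57912100/758641*(-1) + 39866596/758641*(+1) + 18045504/758641*(+1) = 0 (each basis 2-blade squares to minus the product of its generators' squares); cross terms between blades sharing an index anticommute and cancel. So B^2 = 0.
B^2 = 0, and the exponential is exactly linear here: exp(alpha B) = 1 + alpha B (parabolic case).
Answer: 1 - 3805/2613*e1 e2 - 3157/2613*e1 e3 + 708/871*e2 e3


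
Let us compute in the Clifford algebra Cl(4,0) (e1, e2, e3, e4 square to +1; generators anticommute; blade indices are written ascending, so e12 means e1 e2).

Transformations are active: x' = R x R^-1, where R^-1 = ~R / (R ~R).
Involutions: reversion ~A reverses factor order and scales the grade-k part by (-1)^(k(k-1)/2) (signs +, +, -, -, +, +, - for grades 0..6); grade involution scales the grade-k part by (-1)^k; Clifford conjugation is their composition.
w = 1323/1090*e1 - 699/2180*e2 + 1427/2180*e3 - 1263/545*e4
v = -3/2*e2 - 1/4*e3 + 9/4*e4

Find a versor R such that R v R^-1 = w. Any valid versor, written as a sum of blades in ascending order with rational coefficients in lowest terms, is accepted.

Equal squares first: v^2 = w^2 = 59/8. Then v + w = 1323/1090*e1 - 3969/2180*e2 + 441/1090*e3 - 147/2180*e4 is a versor taking v to w, provided it is invertible.
Answer: 1323/1090*e1 - 3969/2180*e2 + 441/1090*e3 - 147/2180*e4


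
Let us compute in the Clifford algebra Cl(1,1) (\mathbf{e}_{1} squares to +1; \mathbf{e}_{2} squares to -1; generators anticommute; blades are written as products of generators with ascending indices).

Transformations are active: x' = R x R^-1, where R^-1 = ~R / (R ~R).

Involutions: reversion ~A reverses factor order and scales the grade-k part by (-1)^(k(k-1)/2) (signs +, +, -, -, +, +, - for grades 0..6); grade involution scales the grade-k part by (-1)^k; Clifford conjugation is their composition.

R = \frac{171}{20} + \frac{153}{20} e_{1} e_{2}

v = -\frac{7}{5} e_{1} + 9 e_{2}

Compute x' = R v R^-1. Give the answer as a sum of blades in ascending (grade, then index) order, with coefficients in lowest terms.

~R = \frac{171}{20} - \frac{153}{20} e_{1} e_{2}, and R ~R = \frac{729}{50}, so R^-1 = ~R / (\frac{729}{50}).
R v = -\frac{4041}{50} e_{1} + \frac{4383}{50} e_{2}
Answer: -\frac{1681}{18} e_{1} + \frac{8443}{90} e_{2}


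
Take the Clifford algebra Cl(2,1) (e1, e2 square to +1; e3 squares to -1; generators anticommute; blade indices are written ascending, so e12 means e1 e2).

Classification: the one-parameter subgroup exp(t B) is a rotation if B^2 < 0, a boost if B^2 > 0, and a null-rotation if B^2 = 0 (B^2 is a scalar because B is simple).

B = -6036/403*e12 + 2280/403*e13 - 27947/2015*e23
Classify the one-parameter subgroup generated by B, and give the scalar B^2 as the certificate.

B^2 term by term: the squares give (-6036/403)^2*(e12)^2 + (2280/403)^2*(e13)^2 + (-27947/2015)^2*(e23)^2 = 36433296/162409*(-1) + 5198400/162409*(+1) + 781034809/4060225*(+1) = 1/25 (each basis 2-blade squares to minus the product of its generators' squares); cross terms between blades sharing an index anticommute and cancel. So B^2 = 1/25.
Answer: boost, certificate B^2 = 1/25. The scalar 1/25 is the complete invariant here: its sign names the subgroup type.


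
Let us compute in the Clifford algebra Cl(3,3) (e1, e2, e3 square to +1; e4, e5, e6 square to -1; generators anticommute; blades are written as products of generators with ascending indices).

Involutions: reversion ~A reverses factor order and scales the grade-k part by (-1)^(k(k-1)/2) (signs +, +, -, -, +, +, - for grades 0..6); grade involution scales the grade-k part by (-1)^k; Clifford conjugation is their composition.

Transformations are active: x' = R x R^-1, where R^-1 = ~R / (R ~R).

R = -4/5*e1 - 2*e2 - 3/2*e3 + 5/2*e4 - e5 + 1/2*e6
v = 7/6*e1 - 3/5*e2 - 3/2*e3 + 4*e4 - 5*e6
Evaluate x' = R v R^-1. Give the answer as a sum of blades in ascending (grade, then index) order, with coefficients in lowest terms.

~R = -4/5*e1 - 2*e2 - 3/2*e3 + 5/2*e4 - e5 + 1/2*e6, and R ~R = -61/100, so R^-1 = ~R / (-61/100).
R v = -299/60 + 211/75*e1 e2 + 59/20*e1 e3 - 367/60*e1 e4 + 7/6*e1 e5 + 41/12*e1 e6 + 21/10*e2 e3 - 13/2*e2 e4 - 3/5*e2 e5 + 103/10*e2 e6 - 9/4*e3 e4 - 3/2*e3 e5 + 33/4*e3 e6 + 4*e4 e5 - 29/2*e4 e6 + 5*e5 e6
Answer: -1737/122*e1 - 29351/915*e2 - 2807/122*e3 + 6743/183*e4 - 2990/183*e5 + 2410/183*e6


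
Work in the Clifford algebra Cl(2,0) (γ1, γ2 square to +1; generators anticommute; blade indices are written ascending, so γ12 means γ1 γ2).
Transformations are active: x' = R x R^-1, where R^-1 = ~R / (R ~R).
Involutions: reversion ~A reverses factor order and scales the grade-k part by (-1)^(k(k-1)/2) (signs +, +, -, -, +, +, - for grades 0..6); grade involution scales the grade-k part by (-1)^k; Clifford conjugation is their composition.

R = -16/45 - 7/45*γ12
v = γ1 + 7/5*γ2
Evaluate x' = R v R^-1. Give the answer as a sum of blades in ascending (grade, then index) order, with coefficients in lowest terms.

~R = -16/45 + 7/45*γ12, and R ~R = 61/405, so R^-1 = ~R / (61/405).
R v = -43/75*γ1 - 77/225*γ2
Answer: 2603/1525*γ1 + 329/1525*γ2


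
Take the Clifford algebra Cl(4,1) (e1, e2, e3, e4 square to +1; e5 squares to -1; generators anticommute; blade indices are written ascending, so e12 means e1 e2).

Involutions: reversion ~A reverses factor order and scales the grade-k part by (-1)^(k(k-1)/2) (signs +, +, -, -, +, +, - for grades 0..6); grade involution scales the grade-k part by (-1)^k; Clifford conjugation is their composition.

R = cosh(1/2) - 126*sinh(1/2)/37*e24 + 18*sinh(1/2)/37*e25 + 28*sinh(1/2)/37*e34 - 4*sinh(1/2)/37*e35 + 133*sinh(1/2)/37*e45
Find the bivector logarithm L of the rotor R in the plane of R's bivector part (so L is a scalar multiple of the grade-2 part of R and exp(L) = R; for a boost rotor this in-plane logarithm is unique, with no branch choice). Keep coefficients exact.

The scalar part of R is cosh(1/2), so cosh pins the rapidity up to sign — the sign comes from the bivector part; dividing that part by sinh of the rapidity yields the plane, and the in-plane L = rapidity * plane is unique because the two sign choices cancel.
Concretely: cosh(rapidity) = cosh(1/2) gives rapidity = ±1/2, and since rapidity/sinh(rapidity) is even the sign is immaterial: L = (rapidity/sinh(rapidity)) * <R>_2 = (1/(2*sinh(1/2))) * <R>_2.
Answer: -63/37*e24 + 9/37*e25 + 14/37*e34 - 2/37*e35 + 133/74*e45


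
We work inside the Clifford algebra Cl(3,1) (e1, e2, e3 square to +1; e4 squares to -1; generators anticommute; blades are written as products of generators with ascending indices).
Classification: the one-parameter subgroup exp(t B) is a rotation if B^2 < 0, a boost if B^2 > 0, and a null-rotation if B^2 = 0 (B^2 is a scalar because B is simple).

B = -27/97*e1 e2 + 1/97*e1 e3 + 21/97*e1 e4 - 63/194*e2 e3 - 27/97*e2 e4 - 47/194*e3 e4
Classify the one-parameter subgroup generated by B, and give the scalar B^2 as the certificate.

B^2 term by term: the squares give (-27/97)^2*(e1 e2)^2 + (1/97)^2*(e1 e3)^2 + (21/97)^2*(e1 e4)^2 + (-63/194)^2*(e2 e3)^2 + (-27/97)^2*(e2 e4)^2 + (-47/194)^2*(e3 e4)^2 = 729/9409*(-1) + 1/9409*(-1) + 441/9409*(+1) + 3969/37636*(-1) + 729/9409*(+1) + 2209/37636*(+1) = 0 (each basis 2-blade squares to minus the product of its generators' squares); cross terms between blades sharing an index anticommute and cancel; the commuting (index-disjoint) pairs give grade-4 terms 2*c*c'*(blade product), which cancel blade by blade — e1 e2 e3 e4: 1269/9409 + 54/9409 - 1323/9409 = 0 — confirming B is simple. So B^2 = 0.
Answer: null-rotation, certificate B^2 = 0. The class reads off the invariant scalar 0 directly.


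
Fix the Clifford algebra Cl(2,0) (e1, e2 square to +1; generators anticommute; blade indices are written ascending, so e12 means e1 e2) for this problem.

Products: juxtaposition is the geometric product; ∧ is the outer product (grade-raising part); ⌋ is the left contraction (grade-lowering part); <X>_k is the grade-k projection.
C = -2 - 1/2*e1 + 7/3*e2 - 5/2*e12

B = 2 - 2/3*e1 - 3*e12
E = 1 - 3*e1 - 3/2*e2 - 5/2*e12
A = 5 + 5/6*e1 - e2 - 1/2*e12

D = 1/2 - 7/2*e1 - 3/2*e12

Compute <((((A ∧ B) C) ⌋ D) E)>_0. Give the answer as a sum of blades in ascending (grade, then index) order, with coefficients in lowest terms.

step 1: 10 - 5/3*e1 - 2*e2 - 50/3*e12
step 2: -131/2 - 410/9*e1 + 139/6*e2 + 31/9*e12
step 3: 4747/36 + 264*e1 + 205/3*e2 + 393/4*e12
step 4: -37225/72 - 865/8*e1 - 11873/24*e2 - 30413/72*e12
step 5: -37225/72
Answer: -37225/72


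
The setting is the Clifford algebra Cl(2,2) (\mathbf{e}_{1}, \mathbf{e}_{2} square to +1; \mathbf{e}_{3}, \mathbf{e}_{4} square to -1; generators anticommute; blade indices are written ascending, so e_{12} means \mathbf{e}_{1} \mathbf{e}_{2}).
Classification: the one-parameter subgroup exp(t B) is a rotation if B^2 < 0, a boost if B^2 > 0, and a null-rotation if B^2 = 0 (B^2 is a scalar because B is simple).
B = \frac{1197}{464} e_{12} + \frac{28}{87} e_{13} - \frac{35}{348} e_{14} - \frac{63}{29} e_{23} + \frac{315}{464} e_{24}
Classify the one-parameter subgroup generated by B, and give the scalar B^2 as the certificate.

B^2 term by term: the squares give (\frac{1197}{464})^2*(e_{12})^2 + (\frac{28}{87})^2*(e_{13})^2 + (-\frac{35}{348})^2*(e_{14})^2 + (-\frac{63}{29})^2*(e_{23})^2 + (\frac{315}{464})^2*(e_{24})^2 = \frac{1432809}{215296}*(-1) + \frac{784}{7569}*(+1) + \frac{1225}{121104}*(+1) + \frac{3969}{841}*(+1) + \frac{99225}{215296}*(+1) = -\frac{49}{36} (each basis 2-blade squares to minus the product of its generators' squares); cross terms between blades sharing an index anticommute and cancel; the commuting (index-disjoint) pairs give grade-4 terms 2*c*c'*(blade product), which cancel blade by blade — e_{1234}: -\frac{735}{1682} + \frac{735}{1682} = 0 — confirming B is simple. So B^2 = -\frac{49}{36}.
Answer: rotation, certificate B^2 = -\frac{49}{36}. B^2 = -\frac{49}{36} is basis-independent, so its sign is the whole story.


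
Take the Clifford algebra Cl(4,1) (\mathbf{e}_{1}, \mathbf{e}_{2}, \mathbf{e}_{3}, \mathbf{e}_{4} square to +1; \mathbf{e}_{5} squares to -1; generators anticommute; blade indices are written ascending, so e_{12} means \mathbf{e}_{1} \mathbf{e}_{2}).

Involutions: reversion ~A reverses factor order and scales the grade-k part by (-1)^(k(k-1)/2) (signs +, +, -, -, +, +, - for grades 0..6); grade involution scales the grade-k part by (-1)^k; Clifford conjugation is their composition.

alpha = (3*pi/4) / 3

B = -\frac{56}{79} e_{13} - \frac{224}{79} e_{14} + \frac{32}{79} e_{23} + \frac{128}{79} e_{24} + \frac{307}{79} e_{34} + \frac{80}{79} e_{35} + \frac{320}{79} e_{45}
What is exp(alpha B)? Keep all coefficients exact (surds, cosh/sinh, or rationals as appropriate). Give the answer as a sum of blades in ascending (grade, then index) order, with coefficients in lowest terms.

B^2 term by term: the squares give (-\frac{56}{79})^2*(e_{13})^2 + (-\frac{224}{79})^2*(e_{14})^2 + (\frac{32}{79})^2*(e_{23})^2 + (\frac{128}{79})^2*(e_{24})^2 + (\frac{307}{79})^2*(e_{34})^2 + (\frac{80}{79})^2*(e_{35})^2 + (\frac{320}{79})^2*(e_{45})^2 = \frac{3136}{6241}*(-1) + \frac{50176}{6241}*(-1) + \frac{1024}{6241}*(-1) + \frac{16384}{6241}*(-1) + \frac{94249}{6241}*(-1) + \frac{6400}{6241}*(+1) + \frac{102400}{6241}*(+1) = -9 (each basis 2-blade squares to minus the product of its generators' squares); cross terms between blades sharing an index anticommute and cancel; the commuting (index-disjoint) pairs give grade-4 terms 2*c*c'*(blade product), which cancel blade by blade — e_{1234}: \frac{14336}{6241} - \frac{14336}{6241} = 0; e_{1345}: -\frac{35840}{6241} + \frac{35840}{6241} = 0; e_{2345}: \frac{20480}{6241} - \frac{20480}{6241} = 0 — confirming B is simple. So B^2 = -9.
B^2 = -9 — B^2 < 0, so the exponential closes trigonometrically: l = 3, alpha*l = \frac{3 \pi}{4}, so exp(alpha B) = cos(\frac{3 \pi}{4}) + (sin(\frac{3 \pi}{4})/3)*B = - \frac{\sqrt{2}}{2} + (\frac{\sqrt{2}}{6})*B.
Answer: - \frac{\sqrt{2}}{2} - \frac{28 \sqrt{2}}{237} e_{13} - \frac{112 \sqrt{2}}{237} e_{14} + \frac{16 \sqrt{2}}{237} e_{23} + \frac{64 \sqrt{2}}{237} e_{24} + \frac{307 \sqrt{2}}{474} e_{34} + \frac{40 \sqrt{2}}{237} e_{35} + \frac{160 \sqrt{2}}{237} e_{45}


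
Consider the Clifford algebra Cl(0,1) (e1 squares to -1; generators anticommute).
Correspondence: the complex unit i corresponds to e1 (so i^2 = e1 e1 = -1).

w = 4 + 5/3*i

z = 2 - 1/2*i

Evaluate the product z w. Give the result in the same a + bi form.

In blades: z = 2 - 1/2*e1, w = 4 + 5/3*e1.
Distribute z over w term by term (generator squares from the signature, products reordered to ascending indices): (2)*w = 8 + 10/3*e1; (-1/2*e1)*w = 5/6 - 2*e1.
Sum: 53/6 + 4/3*e1; translating back through the correspondence:
Answer: 53/6 + 4/3*i


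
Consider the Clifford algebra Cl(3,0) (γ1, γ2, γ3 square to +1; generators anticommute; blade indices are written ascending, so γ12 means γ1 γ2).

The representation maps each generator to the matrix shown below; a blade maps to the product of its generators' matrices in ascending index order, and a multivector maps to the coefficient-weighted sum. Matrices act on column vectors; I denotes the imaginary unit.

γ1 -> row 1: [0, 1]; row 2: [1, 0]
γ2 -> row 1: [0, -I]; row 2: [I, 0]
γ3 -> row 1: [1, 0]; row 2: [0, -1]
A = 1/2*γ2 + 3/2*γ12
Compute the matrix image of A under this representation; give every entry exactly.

Bivector images (products of the table entries): rho(γ12) = rho(γ1)rho(γ2) = row 1: [I, 0]; row 2: [0, -I].
M = (1/2)*rho(γ2) + (3/2)*rho(γ12), summed entrywise:
Answer: row 1: [3*I/2, -I/2]; row 2: [I/2, -3*I/2]


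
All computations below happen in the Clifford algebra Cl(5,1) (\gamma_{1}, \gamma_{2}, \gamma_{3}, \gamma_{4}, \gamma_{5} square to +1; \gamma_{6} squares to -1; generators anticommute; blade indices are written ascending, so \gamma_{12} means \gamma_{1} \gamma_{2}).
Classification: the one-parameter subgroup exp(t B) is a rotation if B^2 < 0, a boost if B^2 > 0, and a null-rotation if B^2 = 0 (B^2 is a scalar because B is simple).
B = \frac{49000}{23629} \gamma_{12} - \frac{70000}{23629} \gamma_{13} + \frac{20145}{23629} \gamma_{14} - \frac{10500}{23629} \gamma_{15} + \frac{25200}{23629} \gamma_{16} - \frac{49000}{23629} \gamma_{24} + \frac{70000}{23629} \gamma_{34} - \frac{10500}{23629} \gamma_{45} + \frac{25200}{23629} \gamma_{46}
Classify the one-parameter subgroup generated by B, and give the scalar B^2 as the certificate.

B^2 term by term: the squares give (\frac{49000}{23629})^2*(\gamma_{12})^2 + (-\frac{70000}{23629})^2*(\gamma_{13})^2 + (\frac{20145}{23629})^2*(\gamma_{14})^2 + (-\frac{10500}{23629})^2*(\gamma_{15})^2 + (\frac{25200}{23629})^2*(\gamma_{16})^2 + (-\frac{49000}{23629})^2*(\gamma_{24})^2 + (\frac{70000}{23629})^2*(\gamma_{34})^2 + (-\frac{10500}{23629})^2*(\gamma_{45})^2 + (\frac{25200}{23629})^2*(\gamma_{46})^2 = \frac{2401000000}{558329641}*(-1) + \frac{4900000000}{558329641}*(-1) + \frac{405821025}{558329641}*(-1) + \frac{110250000}{558329641}*(-1) + \frac{635040000}{558329641}*(+1) + \frac{2401000000}{558329641}*(-1) + \frac{4900000000}{558329641}*(-1) + \frac{110250000}{558329641}*(-1) + \frac{635040000}{558329641}*(+1) = -25 (each basis 2-blade squares to minus the product of its generators' squares); cross terms between blades sharing an index anticommute and cancel; the commuting (index-disjoint) pairs give grade-4 terms 2*c*c'*(blade product), which cancel blade by blade — \gamma_{1234}: \frac{6860000000}{558329641} - \frac{6860000000}{558329641} = 0; \gamma_{1245}: -\frac{1029000000}{558329641} + \frac{1029000000}{558329641} = 0; \gamma_{1246}: \frac{2469600000}{558329641} - \frac{2469600000}{558329641} = 0; \gamma_{1345}: \frac{1470000000}{558329641} - \frac{1470000000}{558329641} = 0; \gamma_{1346}: -\frac{3528000000}{558329641} + \frac{3528000000}{558329641} = 0; \gamma_{1456}: \frac{529200000}{558329641} - \frac{529200000}{558329641} = 0 — confirming B is simple. So B^2 = -25.
Answer: rotation, certificate B^2 = -25. Check the certificate: B^2 = -25, and that sign is decisive whatever form B takes.


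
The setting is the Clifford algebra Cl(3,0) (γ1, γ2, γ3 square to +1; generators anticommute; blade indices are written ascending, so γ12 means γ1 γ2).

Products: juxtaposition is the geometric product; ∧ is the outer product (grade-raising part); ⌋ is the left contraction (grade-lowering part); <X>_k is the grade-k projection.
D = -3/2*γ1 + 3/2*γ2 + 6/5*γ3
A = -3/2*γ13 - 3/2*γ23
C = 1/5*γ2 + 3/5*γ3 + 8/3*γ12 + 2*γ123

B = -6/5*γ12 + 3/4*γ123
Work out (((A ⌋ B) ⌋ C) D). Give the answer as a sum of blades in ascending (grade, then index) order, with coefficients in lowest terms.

step 1: 9/8*γ1 - 9/8*γ2
step 2: -9/40 + 3*γ1 + 3*γ2 + 9/4*γ13 + 9/4*γ23
step 3: 243/80*γ1 + 189/80*γ2 - 27/100*γ3 + 9*γ12 + 18/5*γ13 + 18/5*γ23 - 27/4*γ123
Answer: 243/80*γ1 + 189/80*γ2 - 27/100*γ3 + 9*γ12 + 18/5*γ13 + 18/5*γ23 - 27/4*γ123


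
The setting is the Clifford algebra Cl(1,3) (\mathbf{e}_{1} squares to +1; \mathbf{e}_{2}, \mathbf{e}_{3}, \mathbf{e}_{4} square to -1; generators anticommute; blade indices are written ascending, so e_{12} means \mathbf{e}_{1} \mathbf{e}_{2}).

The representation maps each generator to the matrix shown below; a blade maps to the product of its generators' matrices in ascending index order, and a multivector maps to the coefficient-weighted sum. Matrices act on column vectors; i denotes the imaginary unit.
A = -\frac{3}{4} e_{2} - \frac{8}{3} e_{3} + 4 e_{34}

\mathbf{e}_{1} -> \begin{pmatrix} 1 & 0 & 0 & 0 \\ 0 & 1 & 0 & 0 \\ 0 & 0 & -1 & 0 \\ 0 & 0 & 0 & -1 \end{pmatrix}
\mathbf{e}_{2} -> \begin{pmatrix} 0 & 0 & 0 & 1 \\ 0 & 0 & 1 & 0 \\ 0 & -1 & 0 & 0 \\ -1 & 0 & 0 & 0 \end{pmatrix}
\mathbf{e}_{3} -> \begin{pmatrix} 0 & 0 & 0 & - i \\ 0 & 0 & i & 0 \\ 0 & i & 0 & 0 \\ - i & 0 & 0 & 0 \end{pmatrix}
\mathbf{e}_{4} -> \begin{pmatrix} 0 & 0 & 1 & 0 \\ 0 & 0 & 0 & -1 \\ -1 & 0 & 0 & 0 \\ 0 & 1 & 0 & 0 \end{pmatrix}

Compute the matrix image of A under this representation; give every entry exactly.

Bivector images (products of the table entries): rho(e_{34}) = rho(\mathbf{e}_{3})rho(\mathbf{e}_{4}) = \begin{pmatrix} 0 & - i & 0 & 0 \\ - i & 0 & 0 & 0 \\ 0 & 0 & 0 & - i \\ 0 & 0 & - i & 0 \end{pmatrix}.
M = (-\frac{3}{4})*rho(e_{2}) + (-\frac{8}{3})*rho(e_{3}) + (4)*rho(e_{34}), summed entrywise:
Answer: \begin{pmatrix} 0 & - 4 i & 0 & - \frac{3}{4} + \frac{8 i}{3} \\ - 4 i & 0 & - \frac{3}{4} - \frac{8 i}{3} & 0 \\ 0 & \frac{3}{4} - \frac{8 i}{3} & 0 & - 4 i \\ \frac{3}{4} + \frac{8 i}{3} & 0 & - 4 i & 0 \end{pmatrix}


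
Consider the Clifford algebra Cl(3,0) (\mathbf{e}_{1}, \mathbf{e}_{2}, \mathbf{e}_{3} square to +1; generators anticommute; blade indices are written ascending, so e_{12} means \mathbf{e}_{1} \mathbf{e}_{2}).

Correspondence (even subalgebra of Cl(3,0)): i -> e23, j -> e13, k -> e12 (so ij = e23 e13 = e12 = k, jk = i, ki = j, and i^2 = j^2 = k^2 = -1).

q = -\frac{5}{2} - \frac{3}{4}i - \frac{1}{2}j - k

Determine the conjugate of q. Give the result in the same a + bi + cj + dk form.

In blades: q = -\frac{5}{2} - e_{12} - \frac{1}{2} e_{13} - \frac{3}{4} e_{23}.
Quaternion conjugation is reversion on the even subalgebra: the scalar is fixed and every grade-2 blade flips sign, giving -\frac{5}{2} + e_{12} + \frac{1}{2} e_{13} + \frac{3}{4} e_{23}; translating back:
Answer: -\frac{5}{2} + \frac{3}{4}i + \frac{1}{2}j + k


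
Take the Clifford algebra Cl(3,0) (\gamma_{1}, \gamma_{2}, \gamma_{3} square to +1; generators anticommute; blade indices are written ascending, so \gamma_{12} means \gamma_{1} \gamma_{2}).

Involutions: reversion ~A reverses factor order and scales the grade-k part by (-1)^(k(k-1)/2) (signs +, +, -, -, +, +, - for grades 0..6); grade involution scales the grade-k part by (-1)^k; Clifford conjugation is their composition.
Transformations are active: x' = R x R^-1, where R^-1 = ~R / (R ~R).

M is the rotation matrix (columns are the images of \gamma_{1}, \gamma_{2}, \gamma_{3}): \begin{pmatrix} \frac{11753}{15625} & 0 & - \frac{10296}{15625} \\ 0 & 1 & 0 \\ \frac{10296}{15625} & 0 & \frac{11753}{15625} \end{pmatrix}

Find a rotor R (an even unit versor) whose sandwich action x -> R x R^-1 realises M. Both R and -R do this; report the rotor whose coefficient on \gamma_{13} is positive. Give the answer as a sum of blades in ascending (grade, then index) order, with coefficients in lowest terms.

Method: write R = a + b12*\gamma_{12} + b13*\gamma_{13} + b23*\gamma_{23} with a^2 + b12^2 + b13^2 + b23^2 = 1 (so R^-1 = ~R). Expanding the columns R e_j ~R gives tr M = 4a^2 - 1 and, from the antisymmetric part, M21 - M12 = -4a*b12, M13 - M31 = 4a*b13, M32 - M23 = -4a*b23.
Here tr M = \frac{39131}{15625}, so a^2 = (1 + tr M)/4 = \frac{13689}{15625} and a = ±\frac{117}{125}. Taking a = \frac{117}{125}: M21 - M12 = 0, M13 - M31 = -\frac{20592}{15625}, M32 - M23 = 0, giving b12 = 0, b13 = -\frac{44}{125}, b23 = 0, i.e. R = \frac{117}{125} - \frac{44}{125} \gamma_{13}.
Its \gamma_{13} coefficient is negative, so report the other preimage -R.
Answer: -\frac{117}{125} + \frac{44}{125} \gamma_{13}. Why the constraint matters: R and -R act identically through the sandwich — M has trace \frac{39131}{15625} either way — so only the sign condition on \gamma_{13} picks one of the two preimages.


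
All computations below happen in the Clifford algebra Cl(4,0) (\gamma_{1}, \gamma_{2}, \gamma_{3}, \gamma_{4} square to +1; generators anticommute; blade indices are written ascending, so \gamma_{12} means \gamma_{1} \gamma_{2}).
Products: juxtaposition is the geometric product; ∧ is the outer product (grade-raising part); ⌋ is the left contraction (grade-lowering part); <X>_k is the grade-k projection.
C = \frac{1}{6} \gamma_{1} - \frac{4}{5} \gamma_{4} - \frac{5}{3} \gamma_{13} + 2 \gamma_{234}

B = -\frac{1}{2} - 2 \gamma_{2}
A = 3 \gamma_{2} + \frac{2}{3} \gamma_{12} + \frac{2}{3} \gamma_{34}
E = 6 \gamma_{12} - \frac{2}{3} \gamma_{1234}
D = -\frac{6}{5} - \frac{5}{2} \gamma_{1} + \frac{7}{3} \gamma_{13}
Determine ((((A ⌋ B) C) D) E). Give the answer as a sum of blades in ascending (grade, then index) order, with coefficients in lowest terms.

step 1: -6
step 2: -\gamma_{1} + \frac{24}{5} \gamma_{4} + 10 \gamma_{13} - 12 \gamma_{234}
step 3: -\frac{125}{6} + \frac{6}{5} \gamma_{1} + \frac{68}{3} \gamma_{3} - \frac{144}{25} \gamma_{4} - 12 \gamma_{13} + 12 \gamma_{14} - 28 \gamma_{124} + \frac{56}{5} \gamma_{134} + \frac{72}{5} \gamma_{234} - 30 \gamma_{1234}
step 4: 20 - \frac{48}{5} \gamma_{1} + \frac{44}{3} \gamma_{2} + \frac{56}{3} \gamma_{3} + 168 \gamma_{4} - 125 \gamma_{12} - 64 \gamma_{23} + 80 \gamma_{24} + 180 \gamma_{34} + \frac{3304}{25} \gamma_{123} - \frac{11176}{225} \gamma_{124} - \frac{432}{5} \gamma_{134} + \frac{332}{5} \gamma_{234} + \frac{125}{9} \gamma_{1234}
Answer: 20 - \frac{48}{5} \gamma_{1} + \frac{44}{3} \gamma_{2} + \frac{56}{3} \gamma_{3} + 168 \gamma_{4} - 125 \gamma_{12} - 64 \gamma_{23} + 80 \gamma_{24} + 180 \gamma_{34} + \frac{3304}{25} \gamma_{123} - \frac{11176}{225} \gamma_{124} - \frac{432}{5} \gamma_{134} + \frac{332}{5} \gamma_{234} + \frac{125}{9} \gamma_{1234}


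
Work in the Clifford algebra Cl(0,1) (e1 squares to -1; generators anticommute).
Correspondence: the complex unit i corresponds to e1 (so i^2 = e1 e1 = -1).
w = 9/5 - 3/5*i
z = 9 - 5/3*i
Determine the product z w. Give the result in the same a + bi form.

In blades: z = 9 - 5/3*e1, w = 9/5 - 3/5*e1.
Distribute z over w term by term (generator squares from the signature, products reordered to ascending indices): (9)*w = 81/5 - 27/5*e1; (-5/3*e1)*w = -1 - 3*e1.
Sum: 76/5 - 42/5*e1; translating back through the correspondence:
Answer: 76/5 - 42/5*i


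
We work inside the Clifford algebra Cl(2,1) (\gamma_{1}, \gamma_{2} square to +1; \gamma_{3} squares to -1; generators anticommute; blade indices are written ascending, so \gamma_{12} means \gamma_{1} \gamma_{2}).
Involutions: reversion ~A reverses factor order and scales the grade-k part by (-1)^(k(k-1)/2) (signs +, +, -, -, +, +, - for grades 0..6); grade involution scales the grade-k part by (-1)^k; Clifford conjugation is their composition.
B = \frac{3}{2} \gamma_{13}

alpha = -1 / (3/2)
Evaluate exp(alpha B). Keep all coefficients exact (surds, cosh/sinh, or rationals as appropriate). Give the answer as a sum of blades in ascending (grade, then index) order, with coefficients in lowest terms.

B^2 = (\frac{3}{2})^2*(\gamma_{13})^2 = \frac{9}{4}*(+1) = \frac{9}{4} (a basis 2-blade squares to minus the product of its generators' squares).
B^2 = \frac{9}{4} — the positive square puts this in the hyperbolic regime; l = \frac{3}{2}, alpha*l = -1, so exp(alpha B) = cosh(-1) + (sinh(-1)/(\frac{3}{2}))*B = \cosh{\left(1 \right)} + (- \frac{2 \sinh{\left(1 \right)}}{3})*B.
Answer: \cosh{\left(1 \right)} - \sinh{\left(1 \right)} \gamma_{13}


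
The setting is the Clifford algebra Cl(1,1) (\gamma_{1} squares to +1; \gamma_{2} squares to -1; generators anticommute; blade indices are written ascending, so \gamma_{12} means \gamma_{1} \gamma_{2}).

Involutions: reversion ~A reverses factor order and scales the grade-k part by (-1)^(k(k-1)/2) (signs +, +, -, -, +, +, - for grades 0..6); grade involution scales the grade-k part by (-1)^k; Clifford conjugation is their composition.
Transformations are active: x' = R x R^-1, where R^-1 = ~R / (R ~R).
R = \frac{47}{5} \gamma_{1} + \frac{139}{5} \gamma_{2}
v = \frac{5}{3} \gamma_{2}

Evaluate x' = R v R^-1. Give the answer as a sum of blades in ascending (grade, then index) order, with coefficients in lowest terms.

~R = \frac{47}{5} \gamma_{1} + \frac{139}{5} \gamma_{2}, and R ~R = -\frac{17112}{25}, so R^-1 = ~R / (-\frac{17112}{25}).
R v = -\frac{139}{3} + \frac{47}{3} \gamma_{12}
Answer: \frac{32665}{25668} \gamma_{1} + \frac{53825}{25668} \gamma_{2}


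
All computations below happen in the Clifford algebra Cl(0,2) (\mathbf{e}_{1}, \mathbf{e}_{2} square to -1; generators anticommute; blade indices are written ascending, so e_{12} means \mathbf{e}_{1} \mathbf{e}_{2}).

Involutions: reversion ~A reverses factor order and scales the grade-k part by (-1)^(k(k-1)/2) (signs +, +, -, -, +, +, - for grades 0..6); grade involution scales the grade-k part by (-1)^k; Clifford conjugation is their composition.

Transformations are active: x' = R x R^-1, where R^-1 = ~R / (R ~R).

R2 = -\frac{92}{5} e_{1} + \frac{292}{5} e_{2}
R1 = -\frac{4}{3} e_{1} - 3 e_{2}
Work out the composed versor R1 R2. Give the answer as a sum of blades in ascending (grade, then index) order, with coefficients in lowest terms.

Distribute over the terms of R1 (each basis-blade product reordered to ascending indices, repeated generators contracted through their squares):
(-\frac{4}{3} e_{1}) R2 = -\frac{368}{15} - \frac{1168}{15} e_{12}
(-3 e_{2}) R2 = \frac{876}{5} - \frac{276}{5} e_{12}
Summing the partial products and collecting blades:
Answer: \frac{452}{3} - \frac{1996}{15} e_{12}


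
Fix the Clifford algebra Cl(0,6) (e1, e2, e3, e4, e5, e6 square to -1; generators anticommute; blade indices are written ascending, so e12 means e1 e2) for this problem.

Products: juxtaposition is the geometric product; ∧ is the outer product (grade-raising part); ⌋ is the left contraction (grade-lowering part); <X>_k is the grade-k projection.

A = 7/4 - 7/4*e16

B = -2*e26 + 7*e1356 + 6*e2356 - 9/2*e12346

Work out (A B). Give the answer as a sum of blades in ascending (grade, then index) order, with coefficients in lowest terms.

step 1: 7/2*e12 - 7/2*e26 + 49/4*e35 + 63/8*e234 - 21/2*e1235 + 49/4*e1356 + 21/2*e2356 - 63/8*e12346
Answer: 7/2*e12 - 7/2*e26 + 49/4*e35 + 63/8*e234 - 21/2*e1235 + 49/4*e1356 + 21/2*e2356 - 63/8*e12346


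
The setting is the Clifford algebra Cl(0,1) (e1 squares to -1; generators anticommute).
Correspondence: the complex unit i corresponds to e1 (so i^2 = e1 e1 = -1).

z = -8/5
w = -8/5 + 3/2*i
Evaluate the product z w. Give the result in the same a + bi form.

In blades: z = -8/5, w = -8/5 + 3/2*e1.
Distribute z over w term by term (generator squares from the signature, products reordered to ascending indices): (-8/5)*w = 64/25 - 12/5*e1.
Sum: 64/25 - 12/5*e1; translating back through the correspondence:
Answer: 64/25 - 12/5*i


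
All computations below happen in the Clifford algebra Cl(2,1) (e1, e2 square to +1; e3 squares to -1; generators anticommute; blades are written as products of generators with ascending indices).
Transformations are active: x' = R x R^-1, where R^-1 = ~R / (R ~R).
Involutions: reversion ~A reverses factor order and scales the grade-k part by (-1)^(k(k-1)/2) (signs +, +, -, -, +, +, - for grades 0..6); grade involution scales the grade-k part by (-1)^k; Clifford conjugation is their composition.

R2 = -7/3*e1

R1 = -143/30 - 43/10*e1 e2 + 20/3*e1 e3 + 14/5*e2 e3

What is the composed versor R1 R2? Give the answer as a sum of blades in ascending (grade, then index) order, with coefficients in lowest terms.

Distribute over the terms of R2 (each basis-blade product reordered to ascending indices, repeated generators contracted through their squares):
R1 (-7/3*e1) = 1001/90*e1 - 301/30*e2 + 140/9*e3 - 98/15*e1 e2 e3
Answer: 1001/90*e1 - 301/30*e2 + 140/9*e3 - 98/15*e1 e2 e3


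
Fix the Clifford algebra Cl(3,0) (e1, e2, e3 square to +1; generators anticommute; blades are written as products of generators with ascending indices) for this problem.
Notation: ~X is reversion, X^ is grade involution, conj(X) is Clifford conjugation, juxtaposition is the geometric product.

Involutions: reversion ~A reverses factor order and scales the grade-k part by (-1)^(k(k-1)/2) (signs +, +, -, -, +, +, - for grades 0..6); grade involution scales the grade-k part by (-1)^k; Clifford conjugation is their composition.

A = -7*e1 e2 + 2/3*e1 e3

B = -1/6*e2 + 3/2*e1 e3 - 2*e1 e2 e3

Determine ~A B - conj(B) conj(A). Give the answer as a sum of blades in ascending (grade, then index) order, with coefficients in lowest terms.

first term: 1 - 7/6*e1 + 4/3*e2 + 14*e3 - 21/2*e2 e3 - 1/9*e1 e2 e3
second term: -1 - 7/6*e1 + 4/3*e2 + 14*e3 - 21/2*e2 e3 + 1/9*e1 e2 e3
Answer: 2 - 2/9*e1 e2 e3


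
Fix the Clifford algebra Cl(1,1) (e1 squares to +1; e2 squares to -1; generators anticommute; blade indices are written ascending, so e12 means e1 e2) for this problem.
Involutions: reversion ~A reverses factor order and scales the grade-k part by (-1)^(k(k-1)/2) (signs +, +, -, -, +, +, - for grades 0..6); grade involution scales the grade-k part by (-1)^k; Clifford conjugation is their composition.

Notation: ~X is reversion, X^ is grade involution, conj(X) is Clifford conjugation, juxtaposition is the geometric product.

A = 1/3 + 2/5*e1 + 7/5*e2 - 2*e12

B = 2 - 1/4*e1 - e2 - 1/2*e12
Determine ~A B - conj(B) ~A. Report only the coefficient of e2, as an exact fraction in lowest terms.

first term: 29/30 + 121/60*e1 + 83/30*e2 + 227/60*e12
second term: 11/30 + 131/60*e1 + 103/30*e2 + 247/60*e12
Answer: -2/3


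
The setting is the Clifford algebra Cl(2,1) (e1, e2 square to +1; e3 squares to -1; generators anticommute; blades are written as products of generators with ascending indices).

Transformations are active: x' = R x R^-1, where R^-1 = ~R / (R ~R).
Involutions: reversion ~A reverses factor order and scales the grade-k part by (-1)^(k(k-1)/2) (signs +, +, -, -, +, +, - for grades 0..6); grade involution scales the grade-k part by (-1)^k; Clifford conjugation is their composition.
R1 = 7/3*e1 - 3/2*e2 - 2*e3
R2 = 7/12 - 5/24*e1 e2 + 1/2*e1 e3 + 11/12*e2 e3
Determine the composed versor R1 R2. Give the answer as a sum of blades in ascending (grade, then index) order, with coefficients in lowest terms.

Distribute over the terms of R1 (each basis-blade product reordered to ascending indices, repeated generators contracted through their squares):
(7/3*e1) R2 = 49/36*e1 - 35/72*e2 + 7/6*e3 + 77/36*e1 e2 e3
(-3/2*e2) R2 = -5/16*e1 - 7/8*e2 - 11/8*e3 + 3/4*e1 e2 e3
(-2*e3) R2 = -e1 - 11/6*e2 - 7/6*e3 + 5/12*e1 e2 e3
Summing the partial products and collecting blades:
Answer: 7/144*e1 - 115/36*e2 - 11/8*e3 + 119/36*e1 e2 e3


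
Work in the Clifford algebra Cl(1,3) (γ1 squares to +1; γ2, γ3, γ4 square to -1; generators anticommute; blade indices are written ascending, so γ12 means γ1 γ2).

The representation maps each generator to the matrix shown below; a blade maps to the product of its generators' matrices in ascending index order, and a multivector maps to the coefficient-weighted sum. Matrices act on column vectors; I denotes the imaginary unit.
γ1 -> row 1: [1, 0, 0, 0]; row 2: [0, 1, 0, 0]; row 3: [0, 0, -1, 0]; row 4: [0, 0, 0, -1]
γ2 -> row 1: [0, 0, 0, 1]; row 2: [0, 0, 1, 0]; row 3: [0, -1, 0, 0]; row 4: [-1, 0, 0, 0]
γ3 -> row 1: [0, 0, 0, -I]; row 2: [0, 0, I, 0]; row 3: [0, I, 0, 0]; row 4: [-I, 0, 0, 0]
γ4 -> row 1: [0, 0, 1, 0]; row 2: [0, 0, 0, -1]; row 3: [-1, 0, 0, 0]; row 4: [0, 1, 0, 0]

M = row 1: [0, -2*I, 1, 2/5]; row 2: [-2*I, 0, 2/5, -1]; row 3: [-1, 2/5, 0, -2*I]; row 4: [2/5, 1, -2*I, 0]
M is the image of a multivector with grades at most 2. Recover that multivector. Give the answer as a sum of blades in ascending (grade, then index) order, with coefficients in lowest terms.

Method: the blade images are trace-orthogonal — tr(rho(e_A) rho(e_B)^-1) = 4 if A = B and 0 otherwise — and rho(e_A)^-1 = (e_A)^2 * rho(e_A) with (e_A)^2 = +1 or -1, so the coefficient of e_A in the preimage is (e_A)^2 * tr(M rho(e_A))/4.
Nonzero projections over blades of grade <= 2: γ4: (γ4)^2 = -1, tr(M rho(γ4)) = -4, coefficient 1; γ12: (γ12)^2 = +1, tr(M rho(γ12)) = 8/5, coefficient 2/5; γ34: (γ34)^2 = -1, tr(M rho(γ34)) = -8, coefficient 2. Every other blade of grade <= 2 projects to 0.
Answer: γ4 + 2/5*γ12 + 2*γ34


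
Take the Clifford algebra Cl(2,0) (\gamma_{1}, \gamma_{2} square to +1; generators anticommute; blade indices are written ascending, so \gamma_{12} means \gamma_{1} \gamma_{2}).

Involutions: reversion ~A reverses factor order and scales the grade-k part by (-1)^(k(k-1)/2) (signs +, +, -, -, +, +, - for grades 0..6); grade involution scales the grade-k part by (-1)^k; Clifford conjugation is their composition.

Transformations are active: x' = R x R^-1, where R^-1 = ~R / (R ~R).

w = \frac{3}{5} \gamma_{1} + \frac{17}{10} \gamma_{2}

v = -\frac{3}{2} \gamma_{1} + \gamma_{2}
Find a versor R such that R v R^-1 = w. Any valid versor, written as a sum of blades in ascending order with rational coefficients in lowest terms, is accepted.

Construction: equal norms (both \frac{13}{4}) license R = v + w = -\frac{9}{10} \gamma_{1} + \frac{27}{10} \gamma_{2} — nothing changes along that direction, while (v - w)/2 changes sign, so v maps onto w.
Answer: -\frac{9}{10} \gamma_{1} + \frac{27}{10} \gamma_{2}


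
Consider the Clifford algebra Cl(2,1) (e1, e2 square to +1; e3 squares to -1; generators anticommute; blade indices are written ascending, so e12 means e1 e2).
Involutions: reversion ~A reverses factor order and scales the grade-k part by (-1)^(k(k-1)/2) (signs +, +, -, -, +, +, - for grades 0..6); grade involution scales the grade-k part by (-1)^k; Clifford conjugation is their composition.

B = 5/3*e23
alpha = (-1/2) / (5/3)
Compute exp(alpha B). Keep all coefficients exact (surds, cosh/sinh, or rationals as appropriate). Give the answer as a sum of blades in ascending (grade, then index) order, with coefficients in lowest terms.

B^2 = (5/3)^2*(e23)^2 = 25/9*(+1) = 25/9 (a basis 2-blade squares to minus the product of its generators' squares).
B^2 = 25/9 — the positive square puts this in the hyperbolic regime; l = 5/3, alpha*l = -1/2, so exp(alpha B) = cosh(-1/2) + (sinh(-1/2)/(5/3))*B = cosh(1/2) + (-3*sinh(1/2)/5)*B.
Answer: cosh(1/2) - sinh(1/2)*e23


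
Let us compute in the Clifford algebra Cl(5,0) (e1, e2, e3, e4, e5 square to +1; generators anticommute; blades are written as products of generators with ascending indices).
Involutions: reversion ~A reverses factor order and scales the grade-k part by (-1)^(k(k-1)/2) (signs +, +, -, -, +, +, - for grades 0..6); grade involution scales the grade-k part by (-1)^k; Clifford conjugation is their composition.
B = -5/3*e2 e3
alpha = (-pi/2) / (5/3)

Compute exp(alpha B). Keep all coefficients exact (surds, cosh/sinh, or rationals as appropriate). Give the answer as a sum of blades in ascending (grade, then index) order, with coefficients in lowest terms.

B^2 = (-5/3)^2*(e2 e3)^2 = 25/9*(-1) = -25/9 (a basis 2-blade squares to minus the product of its generators' squares).
B^2 = -25/9 — circular case — the even/odd split gives cos and sin: l = 5/3, alpha*l = -pi/2, so exp(alpha B) = cos(-pi/2) + (sin(-pi/2)/(5/3))*B = 0 + (-3/5)*B.
Answer: e2 e3


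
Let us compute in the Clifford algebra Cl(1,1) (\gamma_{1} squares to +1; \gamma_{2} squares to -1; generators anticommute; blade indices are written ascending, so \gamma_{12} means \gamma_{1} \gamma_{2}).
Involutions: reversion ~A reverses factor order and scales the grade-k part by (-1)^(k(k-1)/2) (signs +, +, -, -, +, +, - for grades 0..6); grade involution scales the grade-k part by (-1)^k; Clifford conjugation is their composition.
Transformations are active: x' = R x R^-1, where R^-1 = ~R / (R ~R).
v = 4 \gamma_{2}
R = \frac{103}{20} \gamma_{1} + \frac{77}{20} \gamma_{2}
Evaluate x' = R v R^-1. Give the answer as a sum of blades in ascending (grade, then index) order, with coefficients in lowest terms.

~R = \frac{103}{20} \gamma_{1} + \frac{77}{20} \gamma_{2}, and R ~R = \frac{117}{10}, so R^-1 = ~R / (\frac{117}{10}).
R v = -\frac{77}{5} + \frac{103}{5} \gamma_{12}
Answer: -\frac{7931}{585} \gamma_{1} - \frac{8269}{585} \gamma_{2}


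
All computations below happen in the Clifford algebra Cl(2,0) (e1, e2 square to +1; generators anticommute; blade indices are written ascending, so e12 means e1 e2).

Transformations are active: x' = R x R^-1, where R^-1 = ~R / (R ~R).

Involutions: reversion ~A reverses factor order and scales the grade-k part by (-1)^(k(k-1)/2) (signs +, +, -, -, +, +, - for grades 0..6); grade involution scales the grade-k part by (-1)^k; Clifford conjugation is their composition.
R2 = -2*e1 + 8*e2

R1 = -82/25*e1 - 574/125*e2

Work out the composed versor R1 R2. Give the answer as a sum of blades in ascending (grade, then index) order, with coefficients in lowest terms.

Distribute over the terms of R1 (each basis-blade product reordered to ascending indices, repeated generators contracted through their squares):
(-82/25*e1) R2 = 164/25 - 656/25*e12
(-574/125*e2) R2 = -4592/125 - 1148/125*e12
Summing the partial products and collecting blades:
Answer: -3772/125 - 4428/125*e12


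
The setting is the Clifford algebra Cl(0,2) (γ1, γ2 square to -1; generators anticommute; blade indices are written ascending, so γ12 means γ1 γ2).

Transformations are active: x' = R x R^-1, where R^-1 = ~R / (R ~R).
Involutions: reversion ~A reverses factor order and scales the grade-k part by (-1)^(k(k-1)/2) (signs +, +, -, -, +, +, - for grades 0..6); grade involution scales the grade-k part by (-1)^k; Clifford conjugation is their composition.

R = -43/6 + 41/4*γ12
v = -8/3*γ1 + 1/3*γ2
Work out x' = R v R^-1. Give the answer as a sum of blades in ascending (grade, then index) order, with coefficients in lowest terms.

~R = -43/6 - 41/4*γ12, and R ~R = 22525/144, so R^-1 = ~R / (22525/144).
R v = 565/36*γ1 - 535/18*γ2
Answer: 16604/13515*γ1 + 32303/13515*γ2


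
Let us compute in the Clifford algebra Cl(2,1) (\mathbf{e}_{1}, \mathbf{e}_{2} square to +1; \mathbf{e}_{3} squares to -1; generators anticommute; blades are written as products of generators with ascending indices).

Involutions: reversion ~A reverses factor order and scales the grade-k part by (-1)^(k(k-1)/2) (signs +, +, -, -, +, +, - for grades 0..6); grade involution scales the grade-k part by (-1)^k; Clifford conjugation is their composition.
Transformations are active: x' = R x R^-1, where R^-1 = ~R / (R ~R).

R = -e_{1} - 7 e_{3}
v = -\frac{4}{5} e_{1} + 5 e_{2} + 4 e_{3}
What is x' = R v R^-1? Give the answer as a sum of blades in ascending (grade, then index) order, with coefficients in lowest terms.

~R = -e_{1} - 7 e_{3}, and R ~R = -48, so R^-1 = ~R / (-48).
R v = \frac{144}{5} - 5 e_{1} e_{2} - \frac{48}{5} e_{1} e_{3} + 35 e_{2} e_{3}
Answer: 2 e_{1} - 5 e_{2} + \frac{22}{5} e_{3}
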